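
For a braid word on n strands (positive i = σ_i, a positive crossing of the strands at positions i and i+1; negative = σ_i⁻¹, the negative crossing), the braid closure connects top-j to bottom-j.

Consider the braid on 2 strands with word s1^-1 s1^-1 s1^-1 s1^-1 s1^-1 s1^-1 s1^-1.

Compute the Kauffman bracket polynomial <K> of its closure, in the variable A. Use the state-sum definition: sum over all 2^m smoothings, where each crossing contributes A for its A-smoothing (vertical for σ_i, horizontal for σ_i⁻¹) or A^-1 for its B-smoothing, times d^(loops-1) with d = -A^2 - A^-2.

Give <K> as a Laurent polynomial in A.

Braid: s1^-1 s1^-1 s1^-1 s1^-1 s1^-1 s1^-1 s1^-1 on 2 strands, 7 crossings.
Writhe w = (#positive) - (#negative) = 0 - 7 = -7.
Computing the Kauffman bracket via state sum. There are 2^7 = 128 states.
For each crossing: s=0 is the vertical smoothing, s=1 horizontal. Crossing k contributes A^(sign_k * (1 - 2*s_k)); loop factor d = -A^2 - A^-2.
Tabulate the states by total A-exponent and number of loops L (A-exp: L × count):
  A^7: L=7 ×1
  A^5: L=6 ×7
  A^3: L=5 ×21
  A^1: L=4 ×35
  A^-1: L=3 ×35
  A^-3: L=2 ×21
  A^-5: L=1 ×7
  A^-7: L=2 ×1
Each group contributes A^e * Σ count * d^(L-1):
Powers of d = -A^2 - A^-2: d^2 = A^4 + 2 + A^-4; d^3 = -A^6 - 3*A^2 - 3*A^-2 - A^-6; d^4 = A^8 + 4*A^4 + 6 + 4*A^-4 + A^-8; d^5 = -A^10 - 5*A^6 - 10*A^2 - 10*A^-2 - 5*A^-6 - A^-10; d^6 = A^12 + 6*A^8 + 15*A^4 + 20 + 15*A^-4 + 6*A^-8 + A^-12.
  A^7 * (d^6) = A^19 + 6*A^15 + 15*A^11 + 20*A^7 + 15*A^3 + 6*A^-1 + A^-5
  A^5 * (7*d^5) = -7*A^15 - 35*A^11 - 70*A^7 - 70*A^3 - 35*A^-1 - 7*A^-5
  A^3 * (21*d^4) = 21*A^11 + 84*A^7 + 126*A^3 + 84*A^-1 + 21*A^-5
  A^1 * (35*d^3) = -35*A^7 - 105*A^3 - 105*A^-1 - 35*A^-5
  A^-1 * (35*d^2) = 35*A^3 + 70*A^-1 + 35*A^-5
  A^-3 * (21*d) = -21*A^-1 - 21*A^-5
  A^-5 * (7) = 7*A^-5
  A^-7 * (d) = -A^-5 - A^-9
Summing the groups: <K> = A^19 - A^15 + A^11 - A^7 + A^3 - A^-1 - A^-9

Answer: A^19 - A^15 + A^11 - A^7 + A^3 - A^-1 - A^-9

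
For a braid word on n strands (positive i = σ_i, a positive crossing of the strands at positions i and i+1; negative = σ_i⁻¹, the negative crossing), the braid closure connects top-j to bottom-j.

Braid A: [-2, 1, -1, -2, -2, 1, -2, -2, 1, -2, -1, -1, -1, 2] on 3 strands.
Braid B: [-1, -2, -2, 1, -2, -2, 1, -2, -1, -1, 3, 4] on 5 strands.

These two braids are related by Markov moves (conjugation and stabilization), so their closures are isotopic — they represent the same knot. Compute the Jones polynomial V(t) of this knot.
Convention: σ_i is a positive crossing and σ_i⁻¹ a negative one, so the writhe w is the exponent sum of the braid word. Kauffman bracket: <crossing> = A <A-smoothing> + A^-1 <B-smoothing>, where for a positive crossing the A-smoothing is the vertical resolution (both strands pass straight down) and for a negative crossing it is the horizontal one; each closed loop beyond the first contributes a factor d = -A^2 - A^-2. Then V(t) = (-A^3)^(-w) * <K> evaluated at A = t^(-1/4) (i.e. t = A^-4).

Markov-equivalent braids have isotopic closures, hence identical knot invariants. Strip the Markov moves from each word to reach a common short braid β, then compute V(t) once on β.
Braid A: s2^-1 s1 s1^-1 s2^-1 s2^-1 s1 s2^-1 s2^-1 s1 s2^-1 s1^-1 s1^-1 s1^-1 s2 on 3 strands reduces by inverse Markov moves (closure unchanged at each step):
  Deconjugate: the word is γ·β·γ⁻¹ with γ = s2^-1 s1 (prefix) and γ⁻¹ = s1^-1 s2 (suffix); strip both.
Reduced to β = s1^-1 s2^-1 s2^-1 s1 s2^-1 s2^-1 s1 s2^-1 s1^-1 s1^-1 on 3 strands, 10 crossings.
Braid B: s1^-1 s2^-1 s2^-1 s1 s2^-1 s2^-1 s1 s2^-1 s1^-1 s1^-1 s3 s4 on 5 strands reduces by inverse Markov moves (closure unchanged at each step):
  Destabilize: the word has the form β·s4 where s4 occurs only as the final letter (β ∈ B_4); drop it and the last strand → 4 strands.
  Destabilize: the word has the form β·s3 where s3 occurs only as the final letter (β ∈ B_3); drop it and the last strand → 3 strands.
Reduced to β = s1^-1 s2^-1 s2^-1 s1 s2^-1 s2^-1 s1 s2^-1 s1^-1 s1^-1 on 3 strands, 10 crossings.
Both give the same β = s1^-1 s2^-1 s2^-1 s1 s2^-1 s2^-1 s1 s2^-1 s1^-1 s1^-1 on 3 strands, so one state sum suffices:
Braid: s1^-1 s2^-1 s2^-1 s1 s2^-1 s2^-1 s1 s2^-1 s1^-1 s1^-1 on 3 strands, 10 crossings.
Writhe w = (#positive) - (#negative) = 2 - 8 = -6.
Computing the Kauffman bracket via state sum. There are 2^10 = 1024 states.
For each crossing: s=0 is the vertical smoothing, s=1 horizontal. Crossing k contributes A^(sign_k * (1 - 2*s_k)); loop factor d = -A^2 - A^-2.
Tabulate the states by total A-exponent and number of loops L (A-exp: L × count):
  A^10: L=7 ×1
  A^8: L=6 ×10
  A^6: L=5 ×44, L=7 ×1
  A^4: L=4 ×110, L=6 ×10
  A^2: L=3 ×166, L=5 ×44
  A^0: L=2 ×144, L=4 ×106, L=6 ×2
  A^-2: L=1 ×57, L=3 ×140, L=5 ×13
  A^-4: L=2 ×91, L=4 ×28, L=6 ×1
  A^-6: L=1 ×16, L=3 ×26, L=5 ×3
  A^-8: L=2 ×7, L=4 ×3
  A^-10: L=3 ×1
Each group contributes A^e * Σ count * d^(L-1):
Powers of d = -A^2 - A^-2: d^2 = A^4 + 2 + A^-4; d^3 = -A^6 - 3*A^2 - 3*A^-2 - A^-6; d^4 = A^8 + 4*A^4 + 6 + 4*A^-4 + A^-8; d^5 = -A^10 - 5*A^6 - 10*A^2 - 10*A^-2 - 5*A^-6 - A^-10; d^6 = A^12 + 6*A^8 + 15*A^4 + 20 + 15*A^-4 + 6*A^-8 + A^-12.
  A^10 * (d^6) = A^22 + 6*A^18 + 15*A^14 + 20*A^10 + 15*A^6 + 6*A^2 + A^-2
  A^8 * (10*d^5) = -10*A^18 - 50*A^14 - 100*A^10 - 100*A^6 - 50*A^2 - 10*A^-2
  A^6 * (44*d^4 + d^6) = A^18 + 50*A^14 + 191*A^10 + 284*A^6 + 191*A^2 + 50*A^-2 + A^-6
  A^4 * (110*d^3 + 10*d^5) = -10*A^14 - 160*A^10 - 430*A^6 - 430*A^2 - 160*A^-2 - 10*A^-6
  A^2 * (166*d^2 + 44*d^4) = 44*A^10 + 342*A^6 + 596*A^2 + 342*A^-2 + 44*A^-6
  A^0 * (144*d + 106*d^3 + 2*d^5) = -2*A^10 - 116*A^6 - 482*A^2 - 482*A^-2 - 116*A^-6 - 2*A^-10
  A^-2 * (57 + 140*d^2 + 13*d^4) = 13*A^6 + 192*A^2 + 415*A^-2 + 192*A^-6 + 13*A^-10
  A^-4 * (91*d + 28*d^3 + d^5) = -A^6 - 33*A^2 - 185*A^-2 - 185*A^-6 - 33*A^-10 - A^-14
  A^-6 * (16 + 26*d^2 + 3*d^4) = 3*A^2 + 38*A^-2 + 86*A^-6 + 38*A^-10 + 3*A^-14
  A^-8 * (7*d + 3*d^3) = -3*A^-2 - 16*A^-6 - 16*A^-10 - 3*A^-14
  A^-10 * (d^2) = A^-6 + 2*A^-10 + A^-14
Summing the groups: <K> = A^22 - 3*A^18 + 5*A^14 - 7*A^10 + 7*A^6 - 7*A^2 + 6*A^-2 - 3*A^-6 + 2*A^-10
Normalise by the writhe: (-A^3)^(-w) = (-A^3)^(6) = A^18, so f(A) = A^18 * <K> = A^40 - 3*A^36 + 5*A^32 - 7*A^28 + 7*A^24 - 7*A^20 + 6*A^16 - 3*A^12 + 2*A^8.
Substitute A = t^(-1/4), i.e. A^e → t^(-e/4): V(t) = 2*t^-2 - 3*t^-3 + 6*t^-4 - 7*t^-5 + 7*t^-6 - 7*t^-7 + 5*t^-8 - 3*t^-9 + t^-10

Answer: 2*t^-2 - 3*t^-3 + 6*t^-4 - 7*t^-5 + 7*t^-6 - 7*t^-7 + 5*t^-8 - 3*t^-9 + t^-10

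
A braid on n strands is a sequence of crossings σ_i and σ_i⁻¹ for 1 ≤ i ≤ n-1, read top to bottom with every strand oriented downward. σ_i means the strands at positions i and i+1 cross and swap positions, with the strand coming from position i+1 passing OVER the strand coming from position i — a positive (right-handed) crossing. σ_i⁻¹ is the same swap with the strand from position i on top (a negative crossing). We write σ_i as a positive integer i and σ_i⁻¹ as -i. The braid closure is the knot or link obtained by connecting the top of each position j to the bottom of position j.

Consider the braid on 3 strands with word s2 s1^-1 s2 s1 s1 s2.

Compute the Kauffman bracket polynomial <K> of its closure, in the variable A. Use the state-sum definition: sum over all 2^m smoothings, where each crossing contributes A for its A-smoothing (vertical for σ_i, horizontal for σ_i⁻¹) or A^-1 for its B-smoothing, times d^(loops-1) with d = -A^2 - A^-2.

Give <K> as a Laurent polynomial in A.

Braid: s2 s1^-1 s2 s1 s1 s2 on 3 strands, 6 crossings.
Writhe w = (#positive) - (#negative) = 5 - 1 = 4.
Enumerate smoothing states for the bracket polynomial. There are 2^6 = 64 states.
Each crossing splits two ways (0=vertical, 1=horizontal). The state's weight is A^(#A-smoothings - #B-smoothings) * d^(loops - 1).
Tabulate the states by total A-exponent and number of loops L (A-exp: L × count):
  A^6: L=2 ×1
  A^4: L=1 ×3, L=3 ×3
  A^2: L=2 ×14, L=4 ×1
  A^0: L=1 ×10, L=3 ×10
  A^-2: L=2 ×13, L=4 ×2
  A^-4: L=3 ×6
  A^-6: L=4 ×1
Each group contributes A^e * Σ count * d^(L-1):
Powers of d = -A^2 - A^-2: d^2 = A^4 + 2 + A^-4; d^3 = -A^6 - 3*A^2 - 3*A^-2 - A^-6.
  A^6 * (d) = -A^8 - A^4
  A^4 * (3 + 3*d^2) = 3*A^8 + 9*A^4 + 3
  A^2 * (14*d + d^3) = -A^8 - 17*A^4 - 17 - A^-4
  A^0 * (10 + 10*d^2) = 10*A^4 + 30 + 10*A^-4
  A^-2 * (13*d + 2*d^3) = -2*A^4 - 19 - 19*A^-4 - 2*A^-8
  A^-4 * (6*d^2) = 6 + 12*A^-4 + 6*A^-8
  A^-6 * (d^3) = -1 - 3*A^-4 - 3*A^-8 - A^-12
Summing the groups: <K> = A^8 - A^4 + 2 - A^-4 + A^-8 - A^-12

Answer: A^8 - A^4 + 2 - A^-4 + A^-8 - A^-12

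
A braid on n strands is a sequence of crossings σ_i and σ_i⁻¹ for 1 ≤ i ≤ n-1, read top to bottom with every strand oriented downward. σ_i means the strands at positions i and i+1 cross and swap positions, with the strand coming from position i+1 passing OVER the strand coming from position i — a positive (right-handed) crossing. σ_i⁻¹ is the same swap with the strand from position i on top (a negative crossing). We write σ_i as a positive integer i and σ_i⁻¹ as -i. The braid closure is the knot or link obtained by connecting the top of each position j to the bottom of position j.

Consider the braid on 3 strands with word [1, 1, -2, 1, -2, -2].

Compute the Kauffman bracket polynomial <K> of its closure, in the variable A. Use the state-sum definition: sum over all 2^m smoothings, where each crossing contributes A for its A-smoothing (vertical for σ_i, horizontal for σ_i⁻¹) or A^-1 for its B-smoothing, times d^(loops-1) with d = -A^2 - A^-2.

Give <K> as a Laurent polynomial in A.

Braid: s1 s1 s2^-1 s1 s2^-1 s2^-1 on 3 strands, 6 crossings.
Writhe w = (#positive) - (#negative) = 3 - 3 = 0.
Enumerate smoothing states for the bracket polynomial. There are 2^6 = 64 states.
For each crossing: s=0 is the vertical smoothing, s=1 horizontal. Crossing k contributes A^(sign_k * (1 - 2*s_k)); loop factor d = -A^2 - A^-2.
Tabulate the states by total A-exponent and number of loops L (A-exp: L × count):
  A^6: L=4 ×1
  A^4: L=3 ×6
  A^2: L=2 ×14, L=4 ×1
  A^0: L=1 ×13, L=3 ×7
  A^-2: L=2 ×14, L=4 ×1
  A^-4: L=3 ×6
  A^-6: L=4 ×1
Each group contributes A^e * Σ count * d^(L-1):
Powers of d = -A^2 - A^-2: d^2 = A^4 + 2 + A^-4; d^3 = -A^6 - 3*A^2 - 3*A^-2 - A^-6.
  A^6 * (d^3) = -A^12 - 3*A^8 - 3*A^4 - 1
  A^4 * (6*d^2) = 6*A^8 + 12*A^4 + 6
  A^2 * (14*d + d^3) = -A^8 - 17*A^4 - 17 - A^-4
  A^0 * (13 + 7*d^2) = 7*A^4 + 27 + 7*A^-4
  A^-2 * (14*d + d^3) = -A^4 - 17 - 17*A^-4 - A^-8
  A^-4 * (6*d^2) = 6 + 12*A^-4 + 6*A^-8
  A^-6 * (d^3) = -1 - 3*A^-4 - 3*A^-8 - A^-12
Summing the groups: <K> = -A^12 + 2*A^8 - 2*A^4 + 3 - 2*A^-4 + 2*A^-8 - A^-12

Answer: -A^12 + 2*A^8 - 2*A^4 + 3 - 2*A^-4 + 2*A^-8 - A^-12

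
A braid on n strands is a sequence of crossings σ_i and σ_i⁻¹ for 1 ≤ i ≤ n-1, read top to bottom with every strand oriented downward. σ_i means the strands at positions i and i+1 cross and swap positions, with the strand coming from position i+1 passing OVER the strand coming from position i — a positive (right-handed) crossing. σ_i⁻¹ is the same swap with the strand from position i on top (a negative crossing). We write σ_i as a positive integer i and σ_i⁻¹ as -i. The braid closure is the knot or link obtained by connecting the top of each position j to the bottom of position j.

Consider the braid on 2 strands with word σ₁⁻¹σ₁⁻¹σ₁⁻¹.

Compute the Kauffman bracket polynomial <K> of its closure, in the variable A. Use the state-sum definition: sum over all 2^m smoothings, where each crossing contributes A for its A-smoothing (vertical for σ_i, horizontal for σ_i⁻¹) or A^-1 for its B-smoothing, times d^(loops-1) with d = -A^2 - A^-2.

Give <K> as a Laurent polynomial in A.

Braid: s1^-1 s1^-1 s1^-1 on 2 strands, 3 crossings.
Writhe w = (#positive) - (#negative) = 0 - 3 = -3.
State-sum expansion of <K>. There are 2^3 = 8 states.
For each crossing: s=0 is the vertical smoothing, s=1 horizontal. Crossing k contributes A^(sign_k * (1 - 2*s_k)); loop factor d = -A^2 - A^-2.
  state 000: A-exp=-3, loops=2, term = A^-3 * d^1
  state 001: A-exp=-1, loops=1, term = A^-1 * d^0
  state 010: A-exp=-1, loops=1, term = A^-1 * d^0
  state 011: A-exp=+1, loops=2, term = A^1 * d^1
  state 100: A-exp=-1, loops=1, term = A^-1 * d^0
  state 101: A-exp=+1, loops=2, term = A^1 * d^1
  state 110: A-exp=+1, loops=2, term = A^1 * d^1
  state 111: A-exp=+3, loops=3, term = A^3 * d^2
Collect the terms by A-exponent (count of states per loop number):
Powers of d = -A^2 - A^-2: d^2 = A^4 + 2 + A^-4.
  A^3 * (d^2) = A^7 + 2*A^3 + A^-1
  A^1 * (3*d) = -3*A^3 - 3*A^-1
  A^-1 * (3) = 3*A^-1
  A^-3 * (d) = -A^-1 - A^-5
Summing the groups: <K> = A^7 - A^3 - A^-5

Answer: A^7 - A^3 - A^-5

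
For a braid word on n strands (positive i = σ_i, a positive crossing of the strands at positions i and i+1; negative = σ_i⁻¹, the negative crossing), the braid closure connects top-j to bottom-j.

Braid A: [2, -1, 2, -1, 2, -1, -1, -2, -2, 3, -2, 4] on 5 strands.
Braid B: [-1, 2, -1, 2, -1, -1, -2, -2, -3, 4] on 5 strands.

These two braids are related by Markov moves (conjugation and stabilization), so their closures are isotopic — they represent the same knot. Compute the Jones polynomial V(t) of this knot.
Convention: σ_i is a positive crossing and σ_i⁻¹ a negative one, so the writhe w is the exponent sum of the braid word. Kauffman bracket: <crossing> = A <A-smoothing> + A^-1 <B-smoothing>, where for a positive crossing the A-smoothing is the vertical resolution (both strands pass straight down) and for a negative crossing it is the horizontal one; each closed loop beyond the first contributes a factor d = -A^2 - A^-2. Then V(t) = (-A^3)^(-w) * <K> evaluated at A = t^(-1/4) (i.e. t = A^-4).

2*t^-1 - 2*t^-2 + 3*t^-3 - 3*t^-4 + 2*t^-5 - 2*t^-6 + t^-7

Derivation:
Markov-equivalent braids have isotopic closures, hence identical knot invariants. Strip the Markov moves from each word to reach a common short braid β, then compute V(t) once on β.
Braid A: s2 s1^-1 s2 s1^-1 s2 s1^-1 s1^-1 s2^-1 s2^-1 s3 s2^-1 s4 on 5 strands reduces by inverse Markov moves (closure unchanged at each step):
  Destabilize: the word has the form β·s4 where s4 occurs only as the final letter (β ∈ B_4); drop it and the last strand → 4 strands.
  Deconjugate: the word is γ·β·γ⁻¹ with γ = s2 (prefix) and γ⁻¹ = s2^-1 (suffix); strip both.
  Destabilize: the word has the form β·s3 where s3 occurs only as the final letter (β ∈ B_3); drop it and the last strand → 3 strands.
Reduced to β = s1^-1 s2 s1^-1 s2 s1^-1 s1^-1 s2^-1 s2^-1 on 3 strands, 8 crossings.
Braid B: s1^-1 s2 s1^-1 s2 s1^-1 s1^-1 s2^-1 s2^-1 s3^-1 s4 on 5 strands reduces by inverse Markov moves (closure unchanged at each step):
  Destabilize: the word has the form β·s4 where s4 occurs only as the final letter (β ∈ B_4); drop it and the last strand → 4 strands.
  Destabilize: the word has the form β·s3^-1 where s3^-1 occurs only as the final letter (β ∈ B_3); drop it and the last strand → 3 strands.
Reduced to β = s1^-1 s2 s1^-1 s2 s1^-1 s1^-1 s2^-1 s2^-1 on 3 strands, 8 crossings.
Both give the same β = s1^-1 s2 s1^-1 s2 s1^-1 s1^-1 s2^-1 s2^-1 on 3 strands, so one state sum suffices:
Braid: s1^-1 s2 s1^-1 s2 s1^-1 s1^-1 s2^-1 s2^-1 on 3 strands, 8 crossings.
Writhe w = (#positive) - (#negative) = 2 - 6 = -4.
State-sum expansion of <K>. There are 2^8 = 256 states.
Smooth each crossing (0=||, 1=⌣⌢); contribution A^(Σ sign_k(1-2s_k)) * d^(L-1).
Tabulate the states by total A-exponent and number of loops L (A-exp: L × count):
  A^8: L=5 ×1
  A^6: L=4 ×8
  A^4: L=3 ×26, L=5 ×2
  A^2: L=2 ×41, L=4 ×15
  A^0: L=1 ×26, L=3 ×43, L=5 ×1
  A^-2: L=2 ×47, L=4 ×9
  A^-4: L=1 ×11, L=3 ×16, L=5 ×1
  A^-6: L=2 ×6, L=4 ×2
  A^-8: L=3 ×1
Each group contributes A^e * Σ count * d^(L-1):
Powers of d = -A^2 - A^-2: d^2 = A^4 + 2 + A^-4; d^3 = -A^6 - 3*A^2 - 3*A^-2 - A^-6; d^4 = A^8 + 4*A^4 + 6 + 4*A^-4 + A^-8.
  A^8 * (d^4) = A^16 + 4*A^12 + 6*A^8 + 4*A^4 + 1
  A^6 * (8*d^3) = -8*A^12 - 24*A^8 - 24*A^4 - 8
  A^4 * (26*d^2 + 2*d^4) = 2*A^12 + 34*A^8 + 64*A^4 + 34 + 2*A^-4
  A^2 * (41*d + 15*d^3) = -15*A^8 - 86*A^4 - 86 - 15*A^-4
  A^0 * (26 + 43*d^2 + d^4) = A^8 + 47*A^4 + 118 + 47*A^-4 + A^-8
  A^-2 * (47*d + 9*d^3) = -9*A^4 - 74 - 74*A^-4 - 9*A^-8
  A^-4 * (11 + 16*d^2 + d^4) = A^4 + 20 + 49*A^-4 + 20*A^-8 + A^-12
  A^-6 * (6*d + 2*d^3) = -2 - 12*A^-4 - 12*A^-8 - 2*A^-12
  A^-8 * (d^2) = A^-4 + 2*A^-8 + A^-12
Summing the groups: <K> = A^16 - 2*A^12 + 2*A^8 - 3*A^4 + 3 - 2*A^-4 + 2*A^-8
Normalise by the writhe: (-A^3)^(-w) = (-A^3)^(4) = A^12, so f(A) = A^12 * <K> = A^28 - 2*A^24 + 2*A^20 - 3*A^16 + 3*A^12 - 2*A^8 + 2*A^4.
Substitute A = t^(-1/4), i.e. A^e → t^(-e/4): V(t) = 2*t^-1 - 2*t^-2 + 3*t^-3 - 3*t^-4 + 2*t^-5 - 2*t^-6 + t^-7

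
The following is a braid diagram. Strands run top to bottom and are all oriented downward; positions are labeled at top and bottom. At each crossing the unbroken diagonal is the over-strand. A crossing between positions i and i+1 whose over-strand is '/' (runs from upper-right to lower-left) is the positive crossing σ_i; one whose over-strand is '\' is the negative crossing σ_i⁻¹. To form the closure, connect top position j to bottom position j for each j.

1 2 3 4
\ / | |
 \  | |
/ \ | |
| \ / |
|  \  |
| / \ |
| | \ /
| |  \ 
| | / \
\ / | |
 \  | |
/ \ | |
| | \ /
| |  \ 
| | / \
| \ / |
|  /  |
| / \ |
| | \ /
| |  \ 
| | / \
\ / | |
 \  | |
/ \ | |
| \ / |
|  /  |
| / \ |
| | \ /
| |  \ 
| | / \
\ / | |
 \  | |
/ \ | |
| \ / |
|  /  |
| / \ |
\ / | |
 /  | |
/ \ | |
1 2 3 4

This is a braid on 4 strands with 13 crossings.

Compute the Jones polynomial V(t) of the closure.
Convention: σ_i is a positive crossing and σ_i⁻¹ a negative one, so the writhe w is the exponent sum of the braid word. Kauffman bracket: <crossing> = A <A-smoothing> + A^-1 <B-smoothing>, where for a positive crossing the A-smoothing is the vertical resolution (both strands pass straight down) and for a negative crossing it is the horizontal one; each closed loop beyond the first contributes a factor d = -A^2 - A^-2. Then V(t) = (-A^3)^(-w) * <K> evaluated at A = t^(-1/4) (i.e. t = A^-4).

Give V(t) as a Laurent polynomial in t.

Reading the diagram top to bottom ('/'-over between positions i,i+1 = s_i, '\'-over = s_i^-1): braid word = s1^-1 s2^-1 s3^-1 s1^-1 s3^-1 s2 s3^-1 s1^-1 s2 s3^-1 s1^-1 s2 s1.
The presented braid s1^-1 s2^-1 s3^-1 s1^-1 s3^-1 s2 s3^-1 s1^-1 s2 s3^-1 s1^-1 s2 s1 on 4 strands reduces by inverse Markov moves (closure unchanged at each step):
  Deconjugate: the word is γ·β·γ⁻¹ with γ = s1^-1 s2^-1 (prefix) and γ⁻¹ = s2 s1 (suffix); strip both.
Reduced to β = s3^-1 s1^-1 s3^-1 s2 s3^-1 s1^-1 s2 s3^-1 s1^-1 on 4 strands, 9 crossings.
Compute on β:
Braid: s3^-1 s1^-1 s3^-1 s2 s3^-1 s1^-1 s2 s3^-1 s1^-1 on 4 strands, 9 crossings.
Writhe w = (#positive) - (#negative) = 2 - 7 = -5.
Enumerate smoothing states for the bracket polynomial. There are 2^9 = 512 states.
Each crossing splits two ways (0=vertical, 1=horizontal). The state's weight is A^(#A-smoothings - #B-smoothings) * d^(loops - 1).
Tabulate the states by total A-exponent and number of loops L (A-exp: L × count):
  A^9: L=7 ×1
  A^7: L=6 ×9
  A^5: L=5 ×36
  A^3: L=4 ×83, L=6 ×1
  A^1: L=3 ×118, L=5 ×8
  A^-1: L=2 ×100, L=4 ×26
  A^-3: L=1 ×41, L=3 ×42, L=5 ×1
  A^-5: L=2 ×31, L=4 ×5
  A^-7: L=3 ×9
  A^-9: L=4 ×1
Each group contributes A^e * Σ count * d^(L-1):
Powers of d = -A^2 - A^-2: d^2 = A^4 + 2 + A^-4; d^3 = -A^6 - 3*A^2 - 3*A^-2 - A^-6; d^4 = A^8 + 4*A^4 + 6 + 4*A^-4 + A^-8; d^5 = -A^10 - 5*A^6 - 10*A^2 - 10*A^-2 - 5*A^-6 - A^-10; d^6 = A^12 + 6*A^8 + 15*A^4 + 20 + 15*A^-4 + 6*A^-8 + A^-12.
  A^9 * (d^6) = A^21 + 6*A^17 + 15*A^13 + 20*A^9 + 15*A^5 + 6*A + A^-3
  A^7 * (9*d^5) = -9*A^17 - 45*A^13 - 90*A^9 - 90*A^5 - 45*A - 9*A^-3
  A^5 * (36*d^4) = 36*A^13 + 144*A^9 + 216*A^5 + 144*A + 36*A^-3
  A^3 * (83*d^3 + d^5) = -A^13 - 88*A^9 - 259*A^5 - 259*A - 88*A^-3 - A^-7
  A^1 * (118*d^2 + 8*d^4) = 8*A^9 + 150*A^5 + 284*A + 150*A^-3 + 8*A^-7
  A^-1 * (100*d + 26*d^3) = -26*A^5 - 178*A - 178*A^-3 - 26*A^-7
  A^-3 * (41 + 42*d^2 + d^4) = A^5 + 46*A + 131*A^-3 + 46*A^-7 + A^-11
  A^-5 * (31*d + 5*d^3) = -5*A - 46*A^-3 - 46*A^-7 - 5*A^-11
  A^-7 * (9*d^2) = 9*A^-3 + 18*A^-7 + 9*A^-11
  A^-9 * (d^3) = -A^-3 - 3*A^-7 - 3*A^-11 - A^-15
Summing the groups: <K> = A^21 - 3*A^17 + 5*A^13 - 6*A^9 + 7*A^5 - 7*A + 5*A^-3 - 4*A^-7 + 2*A^-11 - A^-15
Normalise by the writhe: (-A^3)^(-w) = (-A^3)^(5) = -A^15, so f(A) = -A^15 * <K> = -A^36 + 3*A^32 - 5*A^28 + 6*A^24 - 7*A^20 + 7*A^16 - 5*A^12 + 4*A^8 - 2*A^4 + 1.
Substitute A = t^(-1/4), i.e. A^e → t^(-e/4): V(t) = 1 - 2*t^-1 + 4*t^-2 - 5*t^-3 + 7*t^-4 - 7*t^-5 + 6*t^-6 - 5*t^-7 + 3*t^-8 - t^-9

Answer: 1 - 2*t^-1 + 4*t^-2 - 5*t^-3 + 7*t^-4 - 7*t^-5 + 6*t^-6 - 5*t^-7 + 3*t^-8 - t^-9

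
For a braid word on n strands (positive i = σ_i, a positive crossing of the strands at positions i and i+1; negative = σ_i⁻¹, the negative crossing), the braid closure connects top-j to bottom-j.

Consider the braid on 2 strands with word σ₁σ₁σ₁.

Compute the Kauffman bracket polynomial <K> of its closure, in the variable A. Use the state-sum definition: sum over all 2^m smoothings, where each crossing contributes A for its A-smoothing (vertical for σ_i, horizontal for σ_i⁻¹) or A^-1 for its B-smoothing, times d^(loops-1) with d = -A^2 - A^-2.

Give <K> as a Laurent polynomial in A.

-A^5 - A^-3 + A^-7

Derivation:
Braid: s1 s1 s1 on 2 strands, 3 crossings.
Writhe w = (#positive) - (#negative) = 3 - 0 = 3.
Enumerate smoothing states for the bracket polynomial. There are 2^3 = 8 states.
Smooth each crossing (0=||, 1=⌣⌢); contribution A^(Σ sign_k(1-2s_k)) * d^(L-1).
  state 000: A-exp=+3, loops=2, term = A^3 * d^1
  state 001: A-exp=+1, loops=1, term = A^1 * d^0
  state 010: A-exp=+1, loops=1, term = A^1 * d^0
  state 011: A-exp=-1, loops=2, term = A^-1 * d^1
  state 100: A-exp=+1, loops=1, term = A^1 * d^0
  state 101: A-exp=-1, loops=2, term = A^-1 * d^1
  state 110: A-exp=-1, loops=2, term = A^-1 * d^1
  state 111: A-exp=-3, loops=3, term = A^-3 * d^2
Collect the terms by A-exponent (count of states per loop number):
Powers of d = -A^2 - A^-2: d^2 = A^4 + 2 + A^-4.
  A^3 * (d) = -A^5 - A
  A^1 * (3) = 3*A
  A^-1 * (3*d) = -3*A - 3*A^-3
  A^-3 * (d^2) = A + 2*A^-3 + A^-7
Summing the groups: <K> = -A^5 - A^-3 + A^-7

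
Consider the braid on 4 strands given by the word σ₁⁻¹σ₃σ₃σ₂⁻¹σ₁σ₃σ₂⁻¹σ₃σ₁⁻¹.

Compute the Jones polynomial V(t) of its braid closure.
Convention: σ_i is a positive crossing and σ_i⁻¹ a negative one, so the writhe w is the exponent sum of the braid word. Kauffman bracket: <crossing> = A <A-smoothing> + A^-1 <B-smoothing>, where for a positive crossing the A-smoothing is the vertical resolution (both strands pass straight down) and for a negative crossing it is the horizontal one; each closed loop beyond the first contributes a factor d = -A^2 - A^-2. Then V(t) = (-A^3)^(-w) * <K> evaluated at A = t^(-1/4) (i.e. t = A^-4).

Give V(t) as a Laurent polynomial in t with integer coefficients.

t^5 - 2*t^4 + 3*t^3 - 3*t^2 + 3*t - 3 + 2*t^-1 - t^-2 + t^-3

Derivation:
Braid: s1^-1 s3 s3 s2^-1 s1 s3 s2^-1 s3 s1^-1 on 4 strands, 9 crossings.
Writhe w = (#positive) - (#negative) = 5 - 4 = 1.
State-sum expansion of <K>. There are 2^9 = 512 states.
Smooth each crossing (0=||, 1=⌣⌢); contribution A^(Σ sign_k(1-2s_k)) * d^(L-1).
Tabulate the states by total A-exponent and number of loops L (A-exp: L × count):
  A^9: L=4 ×1
  A^7: L=3 ×9
  A^5: L=2 ×29, L=4 ×7
  A^3: L=1 ×30, L=3 ×52, L=5 ×2
  A^1: L=2 ×83, L=4 ×43
  A^-1: L=1 ×11, L=3 ×93, L=5 ×22
  A^-3: L=2 ×19, L=4 ×58, L=6 ×7
  A^-5: L=3 ×15, L=5 ×20, L=7 ×1
  A^-7: L=4 ×6, L=6 ×3
  A^-9: L=5 ×1
Each group contributes A^e * Σ count * d^(L-1):
Powers of d = -A^2 - A^-2: d^2 = A^4 + 2 + A^-4; d^3 = -A^6 - 3*A^2 - 3*A^-2 - A^-6; d^4 = A^8 + 4*A^4 + 6 + 4*A^-4 + A^-8; d^5 = -A^10 - 5*A^6 - 10*A^2 - 10*A^-2 - 5*A^-6 - A^-10; d^6 = A^12 + 6*A^8 + 15*A^4 + 20 + 15*A^-4 + 6*A^-8 + A^-12.
  A^9 * (d^3) = -A^15 - 3*A^11 - 3*A^7 - A^3
  A^7 * (9*d^2) = 9*A^11 + 18*A^7 + 9*A^3
  A^5 * (29*d + 7*d^3) = -7*A^11 - 50*A^7 - 50*A^3 - 7*A^-1
  A^3 * (30 + 52*d^2 + 2*d^4) = 2*A^11 + 60*A^7 + 146*A^3 + 60*A^-1 + 2*A^-5
  A^1 * (83*d + 43*d^3) = -43*A^7 - 212*A^3 - 212*A^-1 - 43*A^-5
  A^-1 * (11 + 93*d^2 + 22*d^4) = 22*A^7 + 181*A^3 + 329*A^-1 + 181*A^-5 + 22*A^-9
  A^-3 * (19*d + 58*d^3 + 7*d^5) = -7*A^7 - 93*A^3 - 263*A^-1 - 263*A^-5 - 93*A^-9 - 7*A^-13
  A^-5 * (15*d^2 + 20*d^4 + d^6) = A^7 + 26*A^3 + 110*A^-1 + 170*A^-5 + 110*A^-9 + 26*A^-13 + A^-17
  A^-7 * (6*d^3 + 3*d^5) = -3*A^3 - 21*A^-1 - 48*A^-5 - 48*A^-9 - 21*A^-13 - 3*A^-17
  A^-9 * (d^4) = A^-1 + 4*A^-5 + 6*A^-9 + 4*A^-13 + A^-17
Summing the groups: <K> = -A^15 + A^11 - 2*A^7 + 3*A^3 - 3*A^-1 + 3*A^-5 - 3*A^-9 + 2*A^-13 - A^-17
Normalise by the writhe: (-A^3)^(-w) = (-A^3)^(-1) = -A^-3, so f(A) = -A^-3 * <K> = A^12 - A^8 + 2*A^4 - 3 + 3*A^-4 - 3*A^-8 + 3*A^-12 - 2*A^-16 + A^-20.
Substitute A = t^(-1/4), i.e. A^e → t^(-e/4): V(t) = t^5 - 2*t^4 + 3*t^3 - 3*t^2 + 3*t - 3 + 2*t^-1 - t^-2 + t^-3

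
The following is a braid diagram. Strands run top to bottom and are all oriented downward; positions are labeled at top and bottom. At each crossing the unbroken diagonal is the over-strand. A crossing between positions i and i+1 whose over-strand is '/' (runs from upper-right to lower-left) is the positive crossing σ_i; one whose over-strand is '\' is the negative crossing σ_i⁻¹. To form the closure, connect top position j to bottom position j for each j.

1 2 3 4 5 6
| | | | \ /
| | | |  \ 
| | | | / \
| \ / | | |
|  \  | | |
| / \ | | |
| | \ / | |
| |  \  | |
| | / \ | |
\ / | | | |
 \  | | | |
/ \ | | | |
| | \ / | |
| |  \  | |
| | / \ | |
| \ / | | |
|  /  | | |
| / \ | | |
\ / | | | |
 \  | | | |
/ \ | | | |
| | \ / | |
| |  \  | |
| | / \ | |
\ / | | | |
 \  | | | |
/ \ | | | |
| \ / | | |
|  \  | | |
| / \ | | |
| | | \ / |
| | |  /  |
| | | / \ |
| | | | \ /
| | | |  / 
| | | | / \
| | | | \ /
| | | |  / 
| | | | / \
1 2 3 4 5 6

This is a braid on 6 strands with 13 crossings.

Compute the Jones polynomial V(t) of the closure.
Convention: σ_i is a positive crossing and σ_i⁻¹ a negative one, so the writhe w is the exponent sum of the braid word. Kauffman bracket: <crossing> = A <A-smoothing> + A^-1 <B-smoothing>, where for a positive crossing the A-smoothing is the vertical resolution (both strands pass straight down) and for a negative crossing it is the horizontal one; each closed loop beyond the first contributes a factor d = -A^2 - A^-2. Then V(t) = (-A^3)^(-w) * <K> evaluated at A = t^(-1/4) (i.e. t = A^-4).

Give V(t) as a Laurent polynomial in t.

t^-2 - 2*t^-3 + 5*t^-4 - 5*t^-5 + 6*t^-6 - 6*t^-7 + 4*t^-8 - 3*t^-9 + t^-10

Derivation:
Reading the diagram top to bottom ('/'-over between positions i,i+1 = s_i, '\'-over = s_i^-1): braid word = s5^-1 s2^-1 s3^-1 s1^-1 s3^-1 s2 s1^-1 s3^-1 s1^-1 s2^-1 s4 s5 s5.
The presented braid s5^-1 s2^-1 s3^-1 s1^-1 s3^-1 s2 s1^-1 s3^-1 s1^-1 s2^-1 s4 s5 s5 on 6 strands reduces by inverse Markov moves (closure unchanged at each step):
  Deconjugate: the word is γ·β·γ⁻¹ with γ = s5^-1 (prefix) and γ⁻¹ = s5 (suffix); strip both.
  Destabilize: the word has the form β·s5 where s5 occurs only as the final letter (β ∈ B_5); drop it and the last strand → 5 strands.
  Destabilize: the word has the form β·s4 where s4 occurs only as the final letter (β ∈ B_4); drop it and the last strand → 4 strands.
Reduced to β = s2^-1 s3^-1 s1^-1 s3^-1 s2 s1^-1 s3^-1 s1^-1 s2^-1 on 4 strands, 9 crossings.
Compute on β:
Braid: s2^-1 s3^-1 s1^-1 s3^-1 s2 s1^-1 s3^-1 s1^-1 s2^-1 on 4 strands, 9 crossings.
Writhe w = (#positive) - (#negative) = 1 - 8 = -7.
State-sum expansion of <K>. There are 2^9 = 512 states.
For each crossing: s=0 is the vertical smoothing, s=1 horizontal. Crossing k contributes A^(sign_k * (1 - 2*s_k)); loop factor d = -A^2 - A^-2.
Tabulate the states by total A-exponent and number of loops L (A-exp: L × count):
  A^9: L=6 ×1
  A^7: L=5 ×9
  A^5: L=4 ×35, L=6 ×1
  A^3: L=3 ×74, L=5 ×10
  A^1: L=2 ×85, L=4 ×41
  A^-1: L=1 ×42, L=3 ×80, L=5 ×4
  A^-3: L=2 ×65, L=4 ×19
  A^-5: L=1 ×9, L=3 ×26, L=5 ×1
  A^-7: L=2 ×6, L=4 ×3
  A^-9: L=3 ×1
Each group contributes A^e * Σ count * d^(L-1):
Powers of d = -A^2 - A^-2: d^2 = A^4 + 2 + A^-4; d^3 = -A^6 - 3*A^2 - 3*A^-2 - A^-6; d^4 = A^8 + 4*A^4 + 6 + 4*A^-4 + A^-8; d^5 = -A^10 - 5*A^6 - 10*A^2 - 10*A^-2 - 5*A^-6 - A^-10.
  A^9 * (d^5) = -A^19 - 5*A^15 - 10*A^11 - 10*A^7 - 5*A^3 - A^-1
  A^7 * (9*d^4) = 9*A^15 + 36*A^11 + 54*A^7 + 36*A^3 + 9*A^-1
  A^5 * (35*d^3 + d^5) = -A^15 - 40*A^11 - 115*A^7 - 115*A^3 - 40*A^-1 - A^-5
  A^3 * (74*d^2 + 10*d^4) = 10*A^11 + 114*A^7 + 208*A^3 + 114*A^-1 + 10*A^-5
  A^1 * (85*d + 41*d^3) = -41*A^7 - 208*A^3 - 208*A^-1 - 41*A^-5
  A^-1 * (42 + 80*d^2 + 4*d^4) = 4*A^7 + 96*A^3 + 226*A^-1 + 96*A^-5 + 4*A^-9
  A^-3 * (65*d + 19*d^3) = -19*A^3 - 122*A^-1 - 122*A^-5 - 19*A^-9
  A^-5 * (9 + 26*d^2 + d^4) = A^3 + 30*A^-1 + 67*A^-5 + 30*A^-9 + A^-13
  A^-7 * (6*d + 3*d^3) = -3*A^-1 - 15*A^-5 - 15*A^-9 - 3*A^-13
  A^-9 * (d^2) = A^-5 + 2*A^-9 + A^-13
Summing the groups: <K> = -A^19 + 3*A^15 - 4*A^11 + 6*A^7 - 6*A^3 + 5*A^-1 - 5*A^-5 + 2*A^-9 - A^-13
Normalise by the writhe: (-A^3)^(-w) = (-A^3)^(7) = -A^21, so f(A) = -A^21 * <K> = A^40 - 3*A^36 + 4*A^32 - 6*A^28 + 6*A^24 - 5*A^20 + 5*A^16 - 2*A^12 + A^8.
Substitute A = t^(-1/4), i.e. A^e → t^(-e/4): V(t) = t^-2 - 2*t^-3 + 5*t^-4 - 5*t^-5 + 6*t^-6 - 6*t^-7 + 4*t^-8 - 3*t^-9 + t^-10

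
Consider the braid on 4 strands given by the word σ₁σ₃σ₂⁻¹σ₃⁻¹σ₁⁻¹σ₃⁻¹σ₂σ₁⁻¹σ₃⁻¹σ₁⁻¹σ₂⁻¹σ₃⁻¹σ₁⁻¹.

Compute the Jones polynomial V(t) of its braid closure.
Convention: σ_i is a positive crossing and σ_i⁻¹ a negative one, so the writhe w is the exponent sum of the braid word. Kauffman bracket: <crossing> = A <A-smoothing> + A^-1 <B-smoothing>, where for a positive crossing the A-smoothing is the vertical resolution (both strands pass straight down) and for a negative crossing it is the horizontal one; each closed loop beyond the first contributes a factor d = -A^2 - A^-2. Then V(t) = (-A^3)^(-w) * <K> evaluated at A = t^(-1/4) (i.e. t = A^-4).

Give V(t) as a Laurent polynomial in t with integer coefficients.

The presented braid s1 s3 s2^-1 s3^-1 s1^-1 s3^-1 s2 s1^-1 s3^-1 s1^-1 s2^-1 s3^-1 s1^-1 on 4 strands reduces by inverse Markov moves (closure unchanged at each step):
  Deconjugate: the word is γ·β·γ⁻¹ with γ = s1 s3 (prefix) and γ⁻¹ = s3^-1 s1^-1 (suffix); strip both.
Reduced to β = s2^-1 s3^-1 s1^-1 s3^-1 s2 s1^-1 s3^-1 s1^-1 s2^-1 on 4 strands, 9 crossings.
Compute on β:
Braid: s2^-1 s3^-1 s1^-1 s3^-1 s2 s1^-1 s3^-1 s1^-1 s2^-1 on 4 strands, 9 crossings.
Writhe w = (#positive) - (#negative) = 1 - 8 = -7.
Computing the Kauffman bracket via state sum. There are 2^9 = 512 states.
Smooth each crossing (0=||, 1=⌣⌢); contribution A^(Σ sign_k(1-2s_k)) * d^(L-1).
Tabulate the states by total A-exponent and number of loops L (A-exp: L × count):
  A^9: L=6 ×1
  A^7: L=5 ×9
  A^5: L=4 ×35, L=6 ×1
  A^3: L=3 ×74, L=5 ×10
  A^1: L=2 ×85, L=4 ×41
  A^-1: L=1 ×42, L=3 ×80, L=5 ×4
  A^-3: L=2 ×65, L=4 ×19
  A^-5: L=1 ×9, L=3 ×26, L=5 ×1
  A^-7: L=2 ×6, L=4 ×3
  A^-9: L=3 ×1
Each group contributes A^e * Σ count * d^(L-1):
Powers of d = -A^2 - A^-2: d^2 = A^4 + 2 + A^-4; d^3 = -A^6 - 3*A^2 - 3*A^-2 - A^-6; d^4 = A^8 + 4*A^4 + 6 + 4*A^-4 + A^-8; d^5 = -A^10 - 5*A^6 - 10*A^2 - 10*A^-2 - 5*A^-6 - A^-10.
  A^9 * (d^5) = -A^19 - 5*A^15 - 10*A^11 - 10*A^7 - 5*A^3 - A^-1
  A^7 * (9*d^4) = 9*A^15 + 36*A^11 + 54*A^7 + 36*A^3 + 9*A^-1
  A^5 * (35*d^3 + d^5) = -A^15 - 40*A^11 - 115*A^7 - 115*A^3 - 40*A^-1 - A^-5
  A^3 * (74*d^2 + 10*d^4) = 10*A^11 + 114*A^7 + 208*A^3 + 114*A^-1 + 10*A^-5
  A^1 * (85*d + 41*d^3) = -41*A^7 - 208*A^3 - 208*A^-1 - 41*A^-5
  A^-1 * (42 + 80*d^2 + 4*d^4) = 4*A^7 + 96*A^3 + 226*A^-1 + 96*A^-5 + 4*A^-9
  A^-3 * (65*d + 19*d^3) = -19*A^3 - 122*A^-1 - 122*A^-5 - 19*A^-9
  A^-5 * (9 + 26*d^2 + d^4) = A^3 + 30*A^-1 + 67*A^-5 + 30*A^-9 + A^-13
  A^-7 * (6*d + 3*d^3) = -3*A^-1 - 15*A^-5 - 15*A^-9 - 3*A^-13
  A^-9 * (d^2) = A^-5 + 2*A^-9 + A^-13
Summing the groups: <K> = -A^19 + 3*A^15 - 4*A^11 + 6*A^7 - 6*A^3 + 5*A^-1 - 5*A^-5 + 2*A^-9 - A^-13
Normalise by the writhe: (-A^3)^(-w) = (-A^3)^(7) = -A^21, so f(A) = -A^21 * <K> = A^40 - 3*A^36 + 4*A^32 - 6*A^28 + 6*A^24 - 5*A^20 + 5*A^16 - 2*A^12 + A^8.
Substitute A = t^(-1/4), i.e. A^e → t^(-e/4): V(t) = t^-2 - 2*t^-3 + 5*t^-4 - 5*t^-5 + 6*t^-6 - 6*t^-7 + 4*t^-8 - 3*t^-9 + t^-10

Answer: t^-2 - 2*t^-3 + 5*t^-4 - 5*t^-5 + 6*t^-6 - 6*t^-7 + 4*t^-8 - 3*t^-9 + t^-10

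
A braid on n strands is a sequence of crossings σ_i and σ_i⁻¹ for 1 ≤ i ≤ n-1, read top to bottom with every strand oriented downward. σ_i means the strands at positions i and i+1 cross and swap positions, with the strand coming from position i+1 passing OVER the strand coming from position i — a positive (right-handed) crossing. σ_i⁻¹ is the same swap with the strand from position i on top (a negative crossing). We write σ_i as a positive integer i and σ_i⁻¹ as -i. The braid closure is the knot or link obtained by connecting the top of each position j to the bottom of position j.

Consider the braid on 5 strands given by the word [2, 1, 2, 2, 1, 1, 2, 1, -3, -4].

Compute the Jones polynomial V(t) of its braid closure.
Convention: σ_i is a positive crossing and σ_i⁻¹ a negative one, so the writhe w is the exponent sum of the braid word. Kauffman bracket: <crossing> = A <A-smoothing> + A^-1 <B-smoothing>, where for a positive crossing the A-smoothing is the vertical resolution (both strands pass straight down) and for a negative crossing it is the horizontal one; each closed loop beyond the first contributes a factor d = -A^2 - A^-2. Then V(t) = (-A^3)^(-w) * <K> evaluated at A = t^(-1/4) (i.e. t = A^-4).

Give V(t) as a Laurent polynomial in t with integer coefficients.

-t^8 + t^5 + t^3

Derivation:
The presented braid s2 s1 s2 s2 s1 s1 s2 s1 s3^-1 s4^-1 on 5 strands reduces by inverse Markov moves (closure unchanged at each step):
  Destabilize: the word has the form β·s4^-1 where s4^-1 occurs only as the final letter (β ∈ B_4); drop it and the last strand → 4 strands.
  Destabilize: the word has the form β·s3^-1 where s3^-1 occurs only as the final letter (β ∈ B_3); drop it and the last strand → 3 strands.
Reduced to β = s2 s1 s2 s2 s1 s1 s2 s1 on 3 strands, 8 crossings.
Compute on β:
Braid: s2 s1 s2 s2 s1 s1 s2 s1 on 3 strands, 8 crossings.
Writhe w = (#positive) - (#negative) = 8 - 0 = 8.
State-sum expansion of <K>. There are 2^8 = 256 states.
Each crossing splits two ways (0=vertical, 1=horizontal). The state's weight is A^(#A-smoothings - #B-smoothings) * d^(loops - 1).
Tabulate the states by total A-exponent and number of loops L (A-exp: L × count):
  A^8: L=3 ×1
  A^6: L=2 ×8
  A^4: L=1 ×16, L=3 ×12
  A^2: L=2 ×48, L=4 ×8
  A^0: L=1 ×17, L=3 ×51, L=5 ×2
  A^-2: L=2 ×34, L=4 ×22
  A^-4: L=1 ×4, L=3 ×21, L=5 ×3
  A^-6: L=2 ×4, L=4 ×4
  A^-8: L=3 ×1
Each group contributes A^e * Σ count * d^(L-1):
Powers of d = -A^2 - A^-2: d^2 = A^4 + 2 + A^-4; d^3 = -A^6 - 3*A^2 - 3*A^-2 - A^-6; d^4 = A^8 + 4*A^4 + 6 + 4*A^-4 + A^-8.
  A^8 * (d^2) = A^12 + 2*A^8 + A^4
  A^6 * (8*d) = -8*A^8 - 8*A^4
  A^4 * (16 + 12*d^2) = 12*A^8 + 40*A^4 + 12
  A^2 * (48*d + 8*d^3) = -8*A^8 - 72*A^4 - 72 - 8*A^-4
  A^0 * (17 + 51*d^2 + 2*d^4) = 2*A^8 + 59*A^4 + 131 + 59*A^-4 + 2*A^-8
  A^-2 * (34*d + 22*d^3) = -22*A^4 - 100 - 100*A^-4 - 22*A^-8
  A^-4 * (4 + 21*d^2 + 3*d^4) = 3*A^4 + 33 + 64*A^-4 + 33*A^-8 + 3*A^-12
  A^-6 * (4*d + 4*d^3) = -4 - 16*A^-4 - 16*A^-8 - 4*A^-12
  A^-8 * (d^2) = A^-4 + 2*A^-8 + A^-12
Summing the groups: <K> = A^12 + A^4 - A^-8
Normalise by the writhe: (-A^3)^(-w) = (-A^3)^(-8) = A^-24, so f(A) = A^-24 * <K> = A^-12 + A^-20 - A^-32.
Substitute A = t^(-1/4), i.e. A^e → t^(-e/4): V(t) = -t^8 + t^5 + t^3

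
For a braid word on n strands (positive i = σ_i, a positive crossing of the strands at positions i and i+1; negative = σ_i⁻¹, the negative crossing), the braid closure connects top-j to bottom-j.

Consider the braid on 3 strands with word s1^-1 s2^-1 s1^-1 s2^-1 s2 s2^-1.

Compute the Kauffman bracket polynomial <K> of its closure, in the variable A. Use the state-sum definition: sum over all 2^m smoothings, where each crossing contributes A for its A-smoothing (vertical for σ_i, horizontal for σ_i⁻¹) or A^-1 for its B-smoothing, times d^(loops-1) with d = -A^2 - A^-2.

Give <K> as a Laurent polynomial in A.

First cancel adjacent σ_i σ_i⁻¹ pairs (Reidemeister II — same braid, same closure): s1^-1 s2^-1 s1^-1 s2^-1 s2 s2^-1 → s1^-1 s2^-1 s1^-1 s2^-1.
Braid: s1^-1 s2^-1 s1^-1 s2^-1 on 3 strands, 4 crossings.
Writhe w = (#positive) - (#negative) = 0 - 4 = -4.
State-sum expansion of <K>. There are 2^4 = 16 states.
Smooth each crossing (0=||, 1=⌣⌢); contribution A^(Σ sign_k(1-2s_k)) * d^(L-1).
  state 0000: A-exp=-4, loops=3, term = A^-4 * d^2
  state 0001: A-exp=-2, loops=2, term = A^-2 * d^1
  state 0010: A-exp=-2, loops=2, term = A^-2 * d^1
  state 0011: A-exp=+0, loops=1, term = A^0 * d^0
  state 0100: A-exp=-2, loops=2, term = A^-2 * d^1
  state 0101: A-exp=+0, loops=3, term = A^0 * d^2
  state 0110: A-exp=+0, loops=1, term = A^0 * d^0
  state 0111: A-exp=+2, loops=2, term = A^2 * d^1
  state 1000: A-exp=-2, loops=2, term = A^-2 * d^1
  state 1001: A-exp=+0, loops=1, term = A^0 * d^0
  state 1010: A-exp=+0, loops=3, term = A^0 * d^2
  state 1011: A-exp=+2, loops=2, term = A^2 * d^1
  state 1100: A-exp=+0, loops=1, term = A^0 * d^0
  state 1101: A-exp=+2, loops=2, term = A^2 * d^1
  state 1110: A-exp=+2, loops=2, term = A^2 * d^1
  state 1111: A-exp=+4, loops=1, term = A^4 * d^0
Collect the terms by A-exponent (count of states per loop number):
Powers of d = -A^2 - A^-2: d^2 = A^4 + 2 + A^-4.
  A^4 * (1) = A^4
  A^2 * (4*d) = -4*A^4 - 4
  A^0 * (4 + 2*d^2) = 2*A^4 + 8 + 2*A^-4
  A^-2 * (4*d) = -4 - 4*A^-4
  A^-4 * (d^2) = 1 + 2*A^-4 + A^-8
Summing the groups: <K> = -A^4 + 1 + A^-8

Answer: -A^4 + 1 + A^-8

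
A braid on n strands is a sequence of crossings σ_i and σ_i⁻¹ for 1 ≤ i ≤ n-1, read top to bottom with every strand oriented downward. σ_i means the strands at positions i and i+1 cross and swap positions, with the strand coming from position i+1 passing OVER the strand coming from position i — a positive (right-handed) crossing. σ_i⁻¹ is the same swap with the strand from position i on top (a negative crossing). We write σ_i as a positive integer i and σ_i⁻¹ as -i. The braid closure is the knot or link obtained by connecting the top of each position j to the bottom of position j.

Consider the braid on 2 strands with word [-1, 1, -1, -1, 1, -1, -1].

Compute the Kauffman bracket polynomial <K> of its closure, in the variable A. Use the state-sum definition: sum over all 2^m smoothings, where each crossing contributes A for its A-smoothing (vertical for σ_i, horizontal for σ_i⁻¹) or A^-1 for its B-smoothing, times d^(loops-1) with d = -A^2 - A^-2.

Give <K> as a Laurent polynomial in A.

A^7 - A^3 - A^-5

Derivation:
First cancel adjacent σ_i σ_i⁻¹ pairs (Reidemeister II — same braid, same closure): s1^-1 s1 s1^-1 s1^-1 s1 s1^-1 s1^-1 → s1^-1 s1^-1 s1^-1.
Braid: s1^-1 s1^-1 s1^-1 on 2 strands, 3 crossings.
Writhe w = (#positive) - (#negative) = 0 - 3 = -3.
Enumerate smoothing states for the bracket polynomial. There are 2^3 = 8 states.
Smooth each crossing (0=||, 1=⌣⌢); contribution A^(Σ sign_k(1-2s_k)) * d^(L-1).
  state 000: A-exp=-3, loops=2, term = A^-3 * d^1
  state 001: A-exp=-1, loops=1, term = A^-1 * d^0
  state 010: A-exp=-1, loops=1, term = A^-1 * d^0
  state 011: A-exp=+1, loops=2, term = A^1 * d^1
  state 100: A-exp=-1, loops=1, term = A^-1 * d^0
  state 101: A-exp=+1, loops=2, term = A^1 * d^1
  state 110: A-exp=+1, loops=2, term = A^1 * d^1
  state 111: A-exp=+3, loops=3, term = A^3 * d^2
Collect the terms by A-exponent (count of states per loop number):
Powers of d = -A^2 - A^-2: d^2 = A^4 + 2 + A^-4.
  A^3 * (d^2) = A^7 + 2*A^3 + A^-1
  A^1 * (3*d) = -3*A^3 - 3*A^-1
  A^-1 * (3) = 3*A^-1
  A^-3 * (d) = -A^-1 - A^-5
Summing the groups: <K> = A^7 - A^3 - A^-5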